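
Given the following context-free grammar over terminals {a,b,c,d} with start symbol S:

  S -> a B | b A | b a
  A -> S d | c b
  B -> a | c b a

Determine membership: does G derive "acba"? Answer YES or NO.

Convert to CNF:
  S -> T2 A | T2 T3 | T3 B
  A -> S T0 | T1 T2
  B -> T1 X4 | a
  T0 -> d
  T1 -> c
  T2 -> b
  T3 -> a
  X4 -> T2 T3

Fill CYK table bottom-up:
  cell(0,0) a: {B,T3}  orig:{B}
  cell(1,1) c: {T1}  orig:{}
  cell(2,2) b: {T2}  orig:{}
  cell(3,3) a: {B,T3}  orig:{B}
  cell(0,1) ac: ∅
  cell(1,2) cb: {A}
  cell(2,3) ba: {S,X4}  orig:{S}
  cell(0,2) acb: ∅
  cell(1,3) cba: {B}
  cell(0,3) acba: {S}

S ∈ T[0,3] ⇒ YES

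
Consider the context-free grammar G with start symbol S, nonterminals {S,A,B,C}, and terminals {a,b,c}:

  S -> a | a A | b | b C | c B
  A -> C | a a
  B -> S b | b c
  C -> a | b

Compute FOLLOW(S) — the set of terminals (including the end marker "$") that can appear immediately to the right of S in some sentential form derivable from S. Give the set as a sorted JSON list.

FIRST iteration:
pass 1:
  A via A→a a: +{a}
  B via B→b c: +{b}
  C via C→a: +{a}
  C via C→b: +{b}
  S via S→a: +{a}
  S via S→b: +{b}
  S via S→c B: +{c}
  FIRST[S]={a,b,c}  FIRST[A]={a}  FIRST[B]={b}  FIRST[C]={a,b}
pass 2:
  A via A→C: +{b}
  B via B→S b: +{a,c}
  FIRST[S]={a,b,c}  FIRST[A]={a,b}  FIRST[B]={a,b,c}  FIRST[C]={a,b}
pass 3: — fixpoint
  FIRST[S]={a,b,c}  FIRST[A]={a,b}  FIRST[B]={a,b,c}  FIRST[C]={a,b}

FOLLOW iteration:
seed FOLLOW(S) with $
round 1:
  B→S b: FOLLOW(S) ⊇ FIRST(b) = {b}; new: +{b}
  S→a A: FOLLOW(A) ⊇ FOLLOW(S) ⊇ {$,b}; new: +{$,b}
  S→b C: FOLLOW(C) ⊇ FOLLOW(S) ⊇ {$,b}; new: +{$,b}
  S→c B: FOLLOW(B) ⊇ FOLLOW(S) ⊇ {$,b}; new: +{$,b}
  FOLLOW(S)={$,b}  FOLLOW(A)={$,b}  FOLLOW(B)={$,b}  FOLLOW(C)={$,b}
round 2: (no change)
  FOLLOW(S)={$,b}  FOLLOW(A)={$,b}  FOLLOW(B)={$,b}  FOLLOW(C)={$,b}

FOLLOW(S) = ["$", "b"]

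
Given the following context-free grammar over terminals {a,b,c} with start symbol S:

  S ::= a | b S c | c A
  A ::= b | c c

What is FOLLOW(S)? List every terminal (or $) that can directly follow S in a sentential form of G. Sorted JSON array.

Compute FIRST by fixpoint:
iter 1:
  A via A→b: +{b}
  A via A→c c: +{c}
  S via S→a: +{a}
  S via S→b S c: +{b}
  S via S→c A: +{c}
  FIRST[S]={a,b,c}  FIRST[A]={b,c}
iter 2: done
  FIRST[S]={a,b,c}  FIRST[A]={b,c}

FOLLOW iteration:
initialize: $ ∈ FOLLOW(S)
[1]
  S→b S c: FOLLOW(S) ⊇ FIRST(c) = {c}; new: +{c}
  S→c A: FOLLOW(A) ⊇ FOLLOW(S) ⊇ {$,c}; new: +{$,c}
  S: {$,c}  A: {$,c}
[2] — fixpoint
  S: {$,c}  A: {$,c}

FOLLOW(S) = ["$", "c"]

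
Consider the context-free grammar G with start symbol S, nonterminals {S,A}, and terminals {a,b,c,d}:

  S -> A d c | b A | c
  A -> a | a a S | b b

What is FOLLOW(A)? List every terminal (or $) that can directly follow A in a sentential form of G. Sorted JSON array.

Compute FIRST by fixpoint:
iter 1:
  A via A→a: +{a}
  A via A→b b: +{b}
  S via S→A d c: +{a,b}
  S via S→c: +{c}
  FIRST[S]={a,b,c}  FIRST[A]={a,b}
iter 2: (no change)
  FIRST[S]={a,b,c}  FIRST[A]={a,b}

FOLLOW iteration:
seed FOLLOW(S) with $
pass 1:
  S→A d c: FOLLOW(A) ⊇ FIRST(d) = {d}; new: +{d}
  S→b A: FOLLOW(A) ⊇ FOLLOW(S) ⊇ {$}; new: +{$}
  FOLLOW[S]={$}  FOLLOW[A]={$,d}
pass 2:
  A→a a S: FOLLOW(S) ⊇ FOLLOW(A) ⊇ {$,d}; new: +{d}
  FOLLOW[S]={$,d}  FOLLOW[A]={$,d}
pass 3: — fixpoint
  FOLLOW[S]={$,d}  FOLLOW[A]={$,d}

FOLLOW(A) = ["$", "d"]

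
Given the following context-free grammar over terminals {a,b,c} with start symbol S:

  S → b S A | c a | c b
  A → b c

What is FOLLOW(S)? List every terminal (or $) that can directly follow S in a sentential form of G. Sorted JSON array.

FIRST iteration:
round 1:
  A via A→b c: +{b}
  S via S→b S A: +{b}
  S via S→c a: +{c}
  FIRST[S]={b,c}  FIRST[A]={b}
round 2: (stable)
  FIRST[S]={b,c}  FIRST[A]={b}

FOLLOW sets:
seed FOLLOW(S) with $
pass 1:
  S→b S A: FOLLOW(S) ⊇ FIRST(A) = {b}; new: +{b}
  S→b S A: FOLLOW(A) ⊇ FOLLOW(S) ⊇ {$,b}; new: +{$,b}
  FOLLOW[S]={$,b}  FOLLOW[A]={$,b}
pass 2: — fixpoint
  FOLLOW[S]={$,b}  FOLLOW[A]={$,b}

FOLLOW(S) = ["$", "b"]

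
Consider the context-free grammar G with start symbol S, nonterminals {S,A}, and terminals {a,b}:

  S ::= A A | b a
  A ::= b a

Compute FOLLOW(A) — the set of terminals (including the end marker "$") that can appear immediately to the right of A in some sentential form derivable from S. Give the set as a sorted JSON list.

Compute FIRST by fixpoint:
round 1:
  A via A→b a: +{b}
  S via S→A A: +{b}
  FIRST(S)={b}  FIRST(A)={b}
round 2: (stable)
  FIRST(S)={b}  FIRST(A)={b}

FOLLOW iteration:
FOLLOW(S) := {$}
pass 1:
  S→A A: FOLLOW(A) ⊇ FIRST(A) = {b}; new: +{b}
  S→A A: FOLLOW(A) ⊇ FOLLOW(S) ⊇ {$}; new: +{$}
  FOLLOW(S)={$}  FOLLOW(A)={$,b}
pass 2: — fixpoint
  FOLLOW(S)={$}  FOLLOW(A)={$,b}

FOLLOW(A) = ["$", "b"]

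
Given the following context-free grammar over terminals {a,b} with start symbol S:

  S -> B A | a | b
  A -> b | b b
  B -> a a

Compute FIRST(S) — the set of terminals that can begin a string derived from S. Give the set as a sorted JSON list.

Compute FIRST by fixpoint:
iter 1:
  A via A→b: +{b}
  B via B→a a: +{a}
  S via S→B A: +{a}
  S via S→b: +{b}
  FIRST(S)={a,b}  FIRST(A)={b}  FIRST(B)={a}
iter 2: (no change)
  FIRST(S)={a,b}  FIRST(A)={b}  FIRST(B)={a}

FIRST(S) = ["a", "b"]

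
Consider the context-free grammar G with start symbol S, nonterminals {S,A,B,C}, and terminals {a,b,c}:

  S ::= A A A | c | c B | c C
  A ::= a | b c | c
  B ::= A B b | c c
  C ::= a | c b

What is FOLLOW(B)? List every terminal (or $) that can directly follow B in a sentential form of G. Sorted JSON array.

Compute FIRST by fixpoint:
pass 1:
  A via A→a: +{a}
  A via A→b c: +{b}
  A via A→c: +{c}
  B via B→A B b: +{a,b,c}
  C via C→a: +{a}
  C via C→c b: +{c}
  S via S→A A A: +{a,b,c}
  FIRST[S]={a,b,c}  FIRST[A]={a,b,c}  FIRST[B]={a,b,c}  FIRST[C]={a,c}
pass 2: — fixpoint
  FIRST[S]={a,b,c}  FIRST[A]={a,b,c}  FIRST[B]={a,b,c}  FIRST[C]={a,c}

FOLLOW sets:
seed FOLLOW(S) with $
round 1:
  B→A B b: FOLLOW(A) ⊇ FIRST(B) = {a,b,c}; new: +{a,b,c}
  B→A B b: FOLLOW(B) ⊇ FIRST(b) = {b}; new: +{b}
  S→A A A: FOLLOW(A) ⊇ FOLLOW(S) ⊇ {$}; new: +{$}
  S→c B: FOLLOW(B) ⊇ FOLLOW(S) ⊇ {$}; new: +{$}
  S→c C: FOLLOW(C) ⊇ FOLLOW(S) ⊇ {$}; new: +{$}
  FOLLOW(S)={$}  FOLLOW(A)={$,a,b,c}  FOLLOW(B)={$,b}  FOLLOW(C)={$}
round 2: (no change)
  FOLLOW(S)={$}  FOLLOW(A)={$,a,b,c}  FOLLOW(B)={$,b}  FOLLOW(C)={$}

FOLLOW(B) = ["$", "b"]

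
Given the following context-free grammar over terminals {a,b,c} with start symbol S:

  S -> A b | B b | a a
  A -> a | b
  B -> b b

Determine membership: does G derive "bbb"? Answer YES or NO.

Convert to CNF:
  S -> A T0 | B T0 | T1 T1
  A -> a | b
  B -> T0 T0
  T0 -> b
  T1 -> a

CYK fill:
  T[0,0] 'b' = {A,T0}  orig:{A}
  T[1,1] 'b' = {A,T0}  orig:{A}
  T[2,2] 'b' = {A,T0}  orig:{A}
  T[0,1] 'bb' = {B,S}
  T[1,2] 'bb' = {B,S}
  T[0,2] 'bbb' = {S}

S ∈ T[0,2] ⇒ YES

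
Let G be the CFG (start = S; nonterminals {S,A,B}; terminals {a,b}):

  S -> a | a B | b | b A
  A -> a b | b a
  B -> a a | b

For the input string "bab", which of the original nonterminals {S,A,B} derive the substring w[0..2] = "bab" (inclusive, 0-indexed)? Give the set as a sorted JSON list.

CNF form of G:
  S -> T0 B | T1 A | a | b
  A -> T0 T1 | T1 T0
  B -> T0 T0 | b
  T0 -> a
  T1 -> b

CYK fill, restricted to cells inside w[0..2]:
  cell(0,0) b: {B,S,T1}  orig:{B,S}
  cell(1,1) a: {S,T0}  orig:{S}
  cell(2,2) b: {B,S,T1}  orig:{B,S}
  cell(0,1) ba: {A}
  cell(1,2) ab: {A,S}
  cell(0,2) bab: {S}

Original NTs in T[0,2] deriving "bab": ["S"]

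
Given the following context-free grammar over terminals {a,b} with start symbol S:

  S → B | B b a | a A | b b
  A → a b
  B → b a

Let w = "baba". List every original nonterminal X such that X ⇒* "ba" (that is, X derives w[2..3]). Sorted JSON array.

Convert to CNF:
  S -> B X2 | T0 A | T1 T0 | T1 T1
  A -> T0 T1
  B -> T1 T0
  T0 -> a
  T1 -> b
  X2 -> T1 T0

Fill CYK table bottom-up — only the sub-triangle for w[2..3]:
  cell(2,2) b: {T1}  orig:{}
  cell(3,3) a: {T0}  orig:{}
  cell(2,3) ba: {B,S,X2}  orig:{B,S}

Original NTs in T[2,3] deriving "ba": ["B", "S"]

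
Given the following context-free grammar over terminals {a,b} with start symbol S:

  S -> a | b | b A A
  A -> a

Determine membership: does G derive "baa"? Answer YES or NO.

CNF form of G:
  S -> T0 X1 | a | b
  A -> a
  T0 -> b
  X1 -> A A

Fill CYK table bottom-up:
  [0..0]={S,T0}  "b"  orig:{S}
  [1..1]={A,S}  "a"
  [2..2]={A,S}  "a"
  [0..1]=∅  "ba"
  [1..2]={X1}  "aa"  orig:{}
  [0..2]={S}  "baa"

S ∈ T[0,2] ⇒ YES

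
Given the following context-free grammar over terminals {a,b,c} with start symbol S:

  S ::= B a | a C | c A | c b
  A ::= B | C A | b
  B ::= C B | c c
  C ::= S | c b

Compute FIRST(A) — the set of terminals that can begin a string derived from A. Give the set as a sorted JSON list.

FIRST sets, iterate to fixpoint:
iter 1:
  A via A→b: +{b}
  B via B→c c: +{c}
  C via C→c b: +{c}
  S via S→B a: +{c}
  S via S→a C: +{a}
  S: {a,c}  A: {b}  B: {c}  C: {c}
iter 2:
  A via A→B: +{c}
  C via C→S: +{a}
  S: {a,c}  A: {b,c}  B: {c}  C: {a,c}
iter 3:
  A via A→C A: +{a}
  B via B→C B: +{a}
  S: {a,c}  A: {a,b,c}  B: {a,c}  C: {a,c}
iter 4: done
  S: {a,c}  A: {a,b,c}  B: {a,c}  C: {a,c}

FIRST(A) = ["a", "b", "c"]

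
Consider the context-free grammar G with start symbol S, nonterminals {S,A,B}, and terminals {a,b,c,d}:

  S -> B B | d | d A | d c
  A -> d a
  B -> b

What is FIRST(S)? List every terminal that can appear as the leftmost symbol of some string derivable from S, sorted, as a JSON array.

FIRST iteration:
iter 1:
  A via A→d a: +{d}
  B via B→b: +{b}
  S via S→B B: +{b}
  S via S→d: +{d}
  S: {b,d}  A: {d}  B: {b}
iter 2: (stable)
  S: {b,d}  A: {d}  B: {b}

FIRST(S) = ["b", "d"]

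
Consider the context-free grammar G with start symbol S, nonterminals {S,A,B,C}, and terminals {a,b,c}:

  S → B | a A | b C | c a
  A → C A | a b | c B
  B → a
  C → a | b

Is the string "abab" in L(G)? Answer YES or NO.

Convert to CNF:
  S -> T0 A | T1 C | T2 T0 | a
  A -> C A | T0 T1 | T2 B
  B -> a
  C -> a | b
  T0 -> a
  T1 -> b
  T2 -> c

Fill CYK table bottom-up:
  cell(0,0) a: {B,C,S,T0}  orig:{B,C,S}
  cell(1,1) b: {C,T1}  orig:{C}
  cell(2,2) a: {B,C,S,T0}  orig:{B,C,S}
  cell(3,3) b: {C,T1}  orig:{C}
  cell(0,1) ab: {A}
  cell(1,2) ba: {S}
  cell(2,3) ab: {A}
  cell(0,2) aba: ∅
  cell(1,3) bab: {A}
  cell(0,3) abab: {A,S}

S ∈ T[0,3] ⇒ YES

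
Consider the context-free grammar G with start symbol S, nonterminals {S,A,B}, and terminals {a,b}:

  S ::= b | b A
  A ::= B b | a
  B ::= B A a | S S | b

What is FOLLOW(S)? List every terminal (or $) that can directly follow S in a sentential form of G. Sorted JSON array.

FIRST iteration:
round 1:
  A via A→a: +{a}
  B via B→b: +{b}
  S via S→b: +{b}
  S: {b}  A: {a}  B: {b}
round 2:
  A via A→B b: +{b}
  S: {b}  A: {a,b}  B: {b}
round 3: (no change)
  S: {b}  A: {a,b}  B: {b}

FOLLOW sets:
initialize: $ ∈ FOLLOW(S)
[1]
  A→B b: FOLLOW(B) ⊇ FIRST(b) = {b}; new: +{b}
  B→B A a: FOLLOW(B) ⊇ FIRST(A) = {a,b}; new: +{a}
  B→B A a: FOLLOW(A) ⊇ FIRST(a) = {a}; new: +{a}
  B→S S: FOLLOW(S) ⊇ FIRST(S) = {b}; new: +{b}
  B→S S: FOLLOW(S) ⊇ FOLLOW(B) ⊇ {a,b}; new: +{a}
  S→b A: FOLLOW(A) ⊇ FOLLOW(S) ⊇ {$,a,b}; new: +{$,b}
  FOLLOW[S]={$,a,b}  FOLLOW[A]={$,a,b}  FOLLOW[B]={a,b}
[2] done
  FOLLOW[S]={$,a,b}  FOLLOW[A]={$,a,b}  FOLLOW[B]={a,b}

FOLLOW(S) = ["$", "a", "b"]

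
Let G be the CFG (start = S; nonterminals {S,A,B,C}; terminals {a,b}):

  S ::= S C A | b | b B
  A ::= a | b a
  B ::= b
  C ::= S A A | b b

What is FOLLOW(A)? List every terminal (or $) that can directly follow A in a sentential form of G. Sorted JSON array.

FIRST sets, iterate to fixpoint:
iter 1:
  A via A→a: +{a}
  A via A→b a: +{b}
  B via B→b: +{b}
  C via C→b b: +{b}
  S via S→b: +{b}
  S: {b}  A: {a,b}  B: {b}  C: {b}
iter 2: done
  S: {b}  A: {a,b}  B: {b}  C: {b}

FOLLOW sets:
seed FOLLOW(S) with $
[1]
  C→S A A: FOLLOW(S) ⊇ FIRST(A) = {a,b}; new: +{a,b}
  C→S A A: FOLLOW(A) ⊇ FIRST(A) = {a,b}; new: +{a,b}
  S→S C A: FOLLOW(C) ⊇ FIRST(A) = {a,b}; new: +{a,b}
  S→S C A: FOLLOW(A) ⊇ FOLLOW(S) ⊇ {$,a,b}; new: +{$}
  S→b B: FOLLOW(B) ⊇ FOLLOW(S) ⊇ {$,a,b}; new: +{$,a,b}
  FOLLOW[S]={$,a,b}  FOLLOW[A]={$,a,b}  FOLLOW[B]={$,a,b}  FOLLOW[C]={a,b}
[2] (no change)
  FOLLOW[S]={$,a,b}  FOLLOW[A]={$,a,b}  FOLLOW[B]={$,a,b}  FOLLOW[C]={a,b}

FOLLOW(A) = ["$", "a", "b"]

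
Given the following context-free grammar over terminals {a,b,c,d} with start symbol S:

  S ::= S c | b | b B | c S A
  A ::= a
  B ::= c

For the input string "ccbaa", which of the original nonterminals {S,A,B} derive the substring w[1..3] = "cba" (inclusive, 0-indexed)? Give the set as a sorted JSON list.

Convert to CNF:
  S -> S T0 | T0 X2 | T1 B | b
  A -> a
  B -> c
  T0 -> c
  T1 -> b
  X2 -> S A

CYK table (by increasing span) (cells [i..j] with 1 ≤ i ≤ j ≤ 3 only):
  T[1,1] 'c' = {B,T0}  orig:{B}
  T[2,2] 'b' = {S,T1}  orig:{S}
  T[3,3] 'a' = {A}
  T[1,2] 'cb' = ∅
  T[2,3] 'ba' = {X2}  orig:{}
  T[1,3] 'cba' = {S}

Original NTs in T[1,3] deriving "cba": ["S"]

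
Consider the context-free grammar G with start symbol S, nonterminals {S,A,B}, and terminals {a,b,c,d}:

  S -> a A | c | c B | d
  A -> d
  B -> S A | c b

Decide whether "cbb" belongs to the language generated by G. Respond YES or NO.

CNF form of G:
  S -> T0 B | T2 A | c | d
  A -> d
  B -> S A | T0 T1
  T0 -> c
  T1 -> b
  T2 -> a

Fill CYK table bottom-up:
  T[0,0] 'c' = {S,T0}  orig:{S}
  T[1,1] 'b' = {T1}  orig:{}
  T[2,2] 'b' = {T1}  orig:{}
  T[0,1] 'cb' = {B}
  T[1,2] 'bb' = ∅
  T[0,2] 'cbb' = ∅

S ∉ T[0,2] ⇒ NO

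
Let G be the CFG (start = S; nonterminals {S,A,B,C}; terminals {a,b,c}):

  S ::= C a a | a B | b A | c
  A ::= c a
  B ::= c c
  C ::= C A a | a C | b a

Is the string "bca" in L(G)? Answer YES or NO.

CNF form of G:
  S -> C X4 | T1 B | T2 A | c
  A -> T0 T1
  B -> T0 T0
  C -> C X3 | T1 C | T2 T1
  T0 -> c
  T1 -> a
  T2 -> b
  X3 -> A T1
  X4 -> T1 T1

CYK fill:
  [0..0]={T2}  "b"  orig:{}
  [1..1]={S,T0}  "c"  orig:{S}
  [2..2]={T1}  "a"  orig:{}
  [0..1]=∅  "bc"
  [1..2]={A}  "ca"
  [0..2]={S}  "bca"

S ∈ T[0,2] ⇒ YES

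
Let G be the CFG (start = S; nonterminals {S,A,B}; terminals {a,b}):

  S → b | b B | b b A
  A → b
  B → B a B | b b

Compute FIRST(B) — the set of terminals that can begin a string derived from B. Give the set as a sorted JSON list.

FIRST sets, iterate to fixpoint:
[1]
  A via A→b: +{b}
  B via B→b b: +{b}
  S via S→b: +{b}
  FIRST[S]={b}  FIRST[A]={b}  FIRST[B]={b}
[2] — fixpoint
  FIRST[S]={b}  FIRST[A]={b}  FIRST[B]={b}

FIRST(B) = ["b"]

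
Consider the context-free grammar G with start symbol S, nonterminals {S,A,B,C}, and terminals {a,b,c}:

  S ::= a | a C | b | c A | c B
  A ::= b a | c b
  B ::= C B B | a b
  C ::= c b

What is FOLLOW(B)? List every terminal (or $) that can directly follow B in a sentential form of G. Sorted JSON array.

FIRST sets, iterate to fixpoint:
pass 1:
  A via A→b a: +{b}
  A via A→c b: +{c}
  B via B→a b: +{a}
  C via C→c b: +{c}
  S via S→a: +{a}
  S via S→b: +{b}
  S via S→c A: +{c}
  S: {a,b,c}  A: {b,c}  B: {a}  C: {c}
pass 2:
  B via B→C B B: +{c}
  S: {a,b,c}  A: {b,c}  B: {a,c}  C: {c}
pass 3: done
  S: {a,b,c}  A: {b,c}  B: {a,c}  C: {c}

FOLLOW iteration:
FOLLOW(S) := {$}
iter 1:
  B→C B B: FOLLOW(C) ⊇ FIRST(B) = {a,c}; new: +{a,c}
  B→C B B: FOLLOW(B) ⊇ FIRST(B) = {a,c}; new: +{a,c}
  S→a C: FOLLOW(C) ⊇ FOLLOW(S) ⊇ {$}; new: +{$}
  S→c A: FOLLOW(A) ⊇ FOLLOW(S) ⊇ {$}; new: +{$}
  S→c B: FOLLOW(B) ⊇ FOLLOW(S) ⊇ {$}; new: +{$}
  S: {$}  A: {$}  B: {$,a,c}  C: {$,a,c}
iter 2: done
  S: {$}  A: {$}  B: {$,a,c}  C: {$,a,c}

FOLLOW(B) = ["$", "a", "c"]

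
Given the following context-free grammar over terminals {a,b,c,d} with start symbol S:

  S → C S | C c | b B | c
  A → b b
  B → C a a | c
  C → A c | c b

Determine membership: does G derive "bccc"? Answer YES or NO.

CNF form of G:
  S -> C S | C T2 | T0 B | c
  A -> T0 T0
  B -> C X3 | c
  C -> A T2 | T2 T0
  T0 -> b
  T1 -> a
  T2 -> c
  X3 -> T1 T1

Fill CYK table bottom-up:
  [0..0]={T0}  "b"  orig:{}
  [1..1]={B,S,T2}  "c"  orig:{B,S}
  [2..2]={B,S,T2}  "c"  orig:{B,S}
  [3..3]={B,S,T2}  "c"  orig:{B,S}
  [0..1]={S}  "bc"
  [1..2]=∅  "cc"
  [2..3]=∅  "cc"
  [0..2]=∅  "bcc"
  [1..3]=∅  "ccc"
  [0..3]=∅  "bccc"

S ∉ T[0,3] ⇒ NO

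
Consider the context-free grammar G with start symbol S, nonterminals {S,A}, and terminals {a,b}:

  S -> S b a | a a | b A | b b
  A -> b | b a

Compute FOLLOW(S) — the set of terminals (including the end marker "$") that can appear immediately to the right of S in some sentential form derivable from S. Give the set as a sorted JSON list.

FIRST sets, iterate to fixpoint:
pass 1:
  A via A→b: +{b}
  S via S→a a: +{a}
  S via S→b A: +{b}
  FIRST[S]={a,b}  FIRST[A]={b}
pass 2: — fixpoint
  FIRST[S]={a,b}  FIRST[A]={b}

FOLLOW sets:
FOLLOW(S) := {$}
[1]
  S→S b a: FOLLOW(S) ⊇ FIRST(b) = {b}; new: +{b}
  S→b A: FOLLOW(A) ⊇ FOLLOW(S) ⊇ {$,b}; new: +{$,b}
  FOLLOW[S]={$,b}  FOLLOW[A]={$,b}
[2] done
  FOLLOW[S]={$,b}  FOLLOW[A]={$,b}

FOLLOW(S) = ["$", "b"]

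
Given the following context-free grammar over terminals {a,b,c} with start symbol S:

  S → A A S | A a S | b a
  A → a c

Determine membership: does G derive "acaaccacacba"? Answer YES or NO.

CNF form of G:
  S -> A X3 | A X4 | T2 T0
  A -> T0 T1
  T0 -> a
  T1 -> c
  T2 -> b
  X3 -> A S
  X4 -> T0 S

CYK table (by increasing span):
  T[0,0] 'a' = {T0}  orig:{}
  T[1,1] 'c' = {T1}  orig:{}
  T[2,2] 'a' = {T0}  orig:{}
  T[3,3] 'a' = {T0}  orig:{}
  T[4,4] 'c' = {T1}  orig:{}
  T[5,5] 'c' = {T1}  orig:{}
  T[6,6] 'a' = {T0}  orig:{}
  T[7,7] 'c' = {T1}  orig:{}
  T[8,8] 'a' = {T0}  orig:{}
  T[9,9] 'c' = {T1}  orig:{}
  T[10,10] 'b' = {T2}  orig:{}
  T[11,11] 'a' = {T0}  orig:{}
  T[0,1] 'ac' = {A}
  T[1,2] 'ca' = ∅
  T[2,3] 'aa' = ∅
  T[3,4] 'ac' = {A}
  T[4,5] 'cc' = ∅
  T[5,6] 'ca' = ∅
  T[6,7] 'ac' = {A}
  T[7,8] 'ca' = ∅
  T[8,9] 'ac' = {A}
  T[9,10] 'cb' = ∅
  T[10,11] 'ba' = {S}
  T[0,2] 'aca' = ∅
  T[1,3] 'caa' = ∅
  T[2,4] 'aac' = ∅
  T[3,5] 'acc' = ∅
  T[4,6] 'cca' = ∅
  T[5,7] 'cac' = ∅
  T[6,8] 'aca' = ∅
  T[7,9] 'cac' = ∅
  T[8,10] 'acb' = ∅
  T[9,11] 'cba' = ∅
  T[0,3] 'acaa' = ∅
  T[1,4] 'caac' = ∅
  T[2,5] 'aacc' = ∅
  T[3,6] 'acca' = ∅
  T[4,7] 'ccac' = ∅
  T[5,8] 'caca' = ∅
  T[6,9] 'acac' = ∅
  T[7,10] 'cacb' = ∅
  T[8,11] 'acba' = {X3}  orig:{}
  T[0,4] 'acaac' = ∅
  T[1,5] 'caacc' = ∅
  T[2,6] 'aacca' = ∅
  T[3,7] 'accac' = ∅
  T[4,8] 'ccaca' = ∅
  T[5,9] 'cacac' = ∅
  T[6,10] 'acacb' = ∅
  T[7,11] 'cacba' = ∅
  T[0,5] 'acaacc' = ∅
  T[1,6] 'caacca' = ∅
  T[2,7] 'aaccac' = ∅
  T[3,8] 'accaca' = ∅
  T[4,9] 'ccacac' = ∅
  T[5,10] 'cacacb' = ∅
  T[6,11] 'acacba' = {S}
  T[0,6] 'acaacca' = ∅
  T[1,7] 'caaccac' = ∅
  T[2,8] 'aaccaca' = ∅
  T[3,9] 'accacac' = ∅
  T[4,10] 'ccacacb' = ∅
  T[5,11] 'cacacba' = ∅
  T[0,7] 'acaaccac' = ∅
  T[1,8] 'caaccaca' = ∅
  T[2,9] 'aaccacac' = ∅
  T[3,10] 'accacacb' = ∅
  T[4,11] 'ccacacba' = ∅
  T[0,8] 'acaaccaca' = ∅
  T[1,9] 'caaccacac' = ∅
  T[2,10] 'aaccacacb' = ∅
  T[3,11] 'accacacba' = ∅
  T[0,9] 'acaaccacac' = ∅
  T[1,10] 'caaccacacb' = ∅
  T[2,11] 'aaccacacba' = ∅
  T[0,10] 'acaaccacacb' = ∅
  T[1,11] 'caaccacacba' = ∅
  T[0,11] 'acaaccacacba' = ∅

S ∉ T[0,11] ⇒ NO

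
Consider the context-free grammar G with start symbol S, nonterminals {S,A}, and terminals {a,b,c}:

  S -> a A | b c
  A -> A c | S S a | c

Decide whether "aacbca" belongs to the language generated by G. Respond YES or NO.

Convert to CNF:
  S -> T1 A | T2 T0
  A -> A T0 | S X3 | c
  T0 -> c
  T1 -> a
  T2 -> b
  X3 -> S T1

Fill CYK table bottom-up:
  [0..0]={T1}  "a"  orig:{}
  [1..1]={T1}  "a"  orig:{}
  [2..2]={A,T0}  "c"  orig:{A}
  [3..3]={T2}  "b"  orig:{}
  [4..4]={A,T0}  "c"  orig:{A}
  [5..5]={T1}  "a"  orig:{}
  [0..1]=∅  "aa"
  [1..2]={S}  "ac"
  [2..3]=∅  "cb"
  [3..4]={S}  "bc"
  [4..5]=∅  "ca"
  [0..2]=∅  "aac"
  [1..3]=∅  "acb"
  [2..4]=∅  "cbc"
  [3..5]={X3}  "bca"  orig:{}
  [0..3]=∅  "aacb"
  [1..4]=∅  "acbc"
  [2..5]=∅  "cbca"
  [0..4]=∅  "aacbc"
  [1..5]={A}  "acbca"
  [0..5]={S}  "aacbca"

S ∈ T[0,5] ⇒ YES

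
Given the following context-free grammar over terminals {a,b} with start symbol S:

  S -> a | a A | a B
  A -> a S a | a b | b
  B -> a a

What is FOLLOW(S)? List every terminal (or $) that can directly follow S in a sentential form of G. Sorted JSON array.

Compute FIRST by fixpoint:
pass 1:
  A via A→a S a: +{a}
  A via A→b: +{b}
  B via B→a a: +{a}
  S via S→a: +{a}
  S: {a}  A: {a,b}  B: {a}
pass 2: (no change)
  S: {a}  A: {a,b}  B: {a}

FOLLOW sets:
seed FOLLOW(S) with $
round 1:
  A→a S a: FOLLOW(S) ⊇ FIRST(a) = {a}; new: +{a}
  S→a A: FOLLOW(A) ⊇ FOLLOW(S) ⊇ {$,a}; new: +{$,a}
  S→a B: FOLLOW(B) ⊇ FOLLOW(S) ⊇ {$,a}; new: +{$,a}
  FOLLOW[S]={$,a}  FOLLOW[A]={$,a}  FOLLOW[B]={$,a}
round 2: (no change)
  FOLLOW[S]={$,a}  FOLLOW[A]={$,a}  FOLLOW[B]={$,a}

FOLLOW(S) = ["$", "a"]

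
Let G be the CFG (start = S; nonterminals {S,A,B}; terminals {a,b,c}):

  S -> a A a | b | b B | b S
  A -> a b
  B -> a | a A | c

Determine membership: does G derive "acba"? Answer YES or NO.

Convert to CNF:
  S -> T0 X2 | T1 B | T1 S | b
  A -> T0 T1
  B -> T0 A | a | c
  T0 -> a
  T1 -> b
  X2 -> A T0

CYK table (by increasing span):
  T[0,0] 'a' = {B,T0}  orig:{B}
  T[1,1] 'c' = {B}
  T[2,2] 'b' = {S,T1}  orig:{S}
  T[3,3] 'a' = {B,T0}  orig:{B}
  T[0,1] 'ac' = ∅
  T[1,2] 'cb' = ∅
  T[2,3] 'ba' = {S}
  T[0,2] 'acb' = ∅
  T[1,3] 'cba' = ∅
  T[0,3] 'acba' = ∅

S ∉ T[0,3] ⇒ NO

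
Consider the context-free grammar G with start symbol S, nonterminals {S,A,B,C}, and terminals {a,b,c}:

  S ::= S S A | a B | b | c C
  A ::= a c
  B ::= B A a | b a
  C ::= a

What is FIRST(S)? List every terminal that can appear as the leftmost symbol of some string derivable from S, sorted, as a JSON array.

FIRST sets, iterate to fixpoint:
pass 1:
  A via A→a c: +{a}
  B via B→b a: +{b}
  C via C→a: +{a}
  S via S→a B: +{a}
  S via S→b: +{b}
  S via S→c C: +{c}
  FIRST(S)={a,b,c}  FIRST(A)={a}  FIRST(B)={b}  FIRST(C)={a}
pass 2: (no change)
  FIRST(S)={a,b,c}  FIRST(A)={a}  FIRST(B)={b}  FIRST(C)={a}

FIRST(S) = ["a", "b", "c"]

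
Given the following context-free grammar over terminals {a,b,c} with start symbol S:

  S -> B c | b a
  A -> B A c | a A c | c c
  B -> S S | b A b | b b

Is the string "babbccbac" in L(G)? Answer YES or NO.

CNF form of G:
  S -> B T0 | T2 T1
  A -> B X3 | T0 T0 | T1 X4
  B -> S S | T2 T2 | T2 X5
  T0 -> c
  T1 -> a
  T2 -> b
  X3 -> A T0
  X4 -> A T0
  X5 -> A T2

CYK fill:
  cell(0,0) b: {T2}  orig:{}
  cell(1,1) a: {T1}  orig:{}
  cell(2,2) b: {T2}  orig:{}
  cell(3,3) b: {T2}  orig:{}
  cell(4,4) c: {T0}  orig:{}
  cell(5,5) c: {T0}  orig:{}
  cell(6,6) b: {T2}  orig:{}
  cell(7,7) a: {T1}  orig:{}
  cell(8,8) c: {T0}  orig:{}
  cell(0,1) ba: {S}
  cell(1,2) ab: ∅
  cell(2,3) bb: {B}
  cell(3,4) bc: ∅
  cell(4,5) cc: {A}
  cell(5,6) cb: ∅
  cell(6,7) ba: {S}
  cell(7,8) ac: ∅
  cell(0,2) bab: ∅
  cell(1,3) abb: ∅
  cell(2,4) bbc: {S}
  cell(3,5) bcc: ∅
  cell(4,6) ccb: {X5}  orig:{}
  cell(5,7) cba: ∅
  cell(6,8) bac: ∅
  cell(0,3) babb: ∅
  cell(1,4) abbc: ∅
  cell(2,5) bbcc: ∅
  cell(3,6) bccb: {B}
  cell(4,7) ccba: ∅
  cell(5,8) cbac: ∅
  cell(0,4) babbc: {B}
  cell(1,5) abbcc: ∅
  cell(2,6) bbccb: ∅
  cell(3,7) bccba: ∅
  cell(4,8) ccbac: ∅
  cell(0,5) babbcc: {S}
  cell(1,6) abbccb: ∅
  cell(2,7) bbccba: ∅
  cell(3,8) bccbac: ∅
  cell(0,6) babbccb: ∅
  cell(1,7) abbccba: ∅
  cell(2,8) bbccbac: ∅
  cell(0,7) babbccba: {B}
  cell(1,8) abbccbac: ∅
  cell(0,8) babbccbac: {S}

S ∈ T[0,8] ⇒ YES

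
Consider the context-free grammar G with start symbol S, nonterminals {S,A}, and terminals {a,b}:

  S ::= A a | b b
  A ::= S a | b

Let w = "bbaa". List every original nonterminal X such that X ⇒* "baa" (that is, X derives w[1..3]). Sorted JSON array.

CNF form of G:
  S -> A T0 | T1 T1
  A -> S T0 | b
  T0 -> a
  T1 -> b

Fill CYK table bottom-up (cells [i..j] with 1 ≤ i ≤ j ≤ 3 only):
  [1..1]={A,T1}  "b"  orig:{A}
  [2..2]={T0}  "a"  orig:{}
  [3..3]={T0}  "a"  orig:{}
  [1..2]={S}  "ba"
  [2..3]=∅  "aa"
  [1..3]={A}  "baa"

Original NTs in T[1,3] deriving "baa": ["A"]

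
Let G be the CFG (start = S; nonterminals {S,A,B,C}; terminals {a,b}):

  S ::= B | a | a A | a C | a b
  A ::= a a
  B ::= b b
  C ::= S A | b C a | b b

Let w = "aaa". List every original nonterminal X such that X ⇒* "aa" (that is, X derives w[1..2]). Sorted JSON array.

CNF form of G:
  S -> T0 A | T0 C | T0 T1 | T1 T1 | a
  A -> T0 T0
  B -> T1 T1
  C -> S A | T1 T1 | T1 X2
  T0 -> a
  T1 -> b
  X2 -> C T0

Fill CYK table bottom-up, restricted to cells inside w[1..2]:
  T[1,1] 'a' = {S,T0}  orig:{S}
  T[2,2] 'a' = {S,T0}  orig:{S}
  T[1,2] 'aa' = {A}

Original NTs in T[1,2] deriving "aa": ["A"]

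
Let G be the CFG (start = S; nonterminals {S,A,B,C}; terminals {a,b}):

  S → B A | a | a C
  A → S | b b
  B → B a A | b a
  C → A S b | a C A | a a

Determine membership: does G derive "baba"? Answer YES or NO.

Convert to CNF:
  S -> B A | T0 C | a
  A -> B A | T0 C | T1 T1 | a
  B -> B X2 | T1 T0
  C -> A X3 | T0 T0 | T0 X4
  T0 -> a
  T1 -> b
  X2 -> T0 A
  X3 -> S T1
  X4 -> C A

Fill CYK table bottom-up:
  cell(0,0) b: {T1}  orig:{}
  cell(1,1) a: {A,S,T0}  orig:{A,S}
  cell(2,2) b: {T1}  orig:{}
  cell(3,3) a: {A,S,T0}  orig:{A,S}
  cell(0,1) ba: {B}
  cell(1,2) ab: {X3}  orig:{}
  cell(2,3) ba: {B}
  cell(0,2) bab: ∅
  cell(1,3) aba: ∅
  cell(0,3) baba: ∅

S ∉ T[0,3] ⇒ NO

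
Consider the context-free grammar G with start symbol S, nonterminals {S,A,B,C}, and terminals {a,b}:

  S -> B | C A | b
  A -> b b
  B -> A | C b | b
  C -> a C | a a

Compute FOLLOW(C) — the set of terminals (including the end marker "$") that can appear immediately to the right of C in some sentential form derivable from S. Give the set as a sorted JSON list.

FIRST iteration:
pass 1:
  A via A→b b: +{b}
  B via B→A: +{b}
  C via C→a C: +{a}
  S via S→B: +{b}
  S via S→C A: +{a}
  FIRST(S)={a,b}  FIRST(A)={b}  FIRST(B)={b}  FIRST(C)={a}
pass 2:
  B via B→C b: +{a}
  FIRST(S)={a,b}  FIRST(A)={b}  FIRST(B)={a,b}  FIRST(C)={a}
pass 3: (no change)
  FIRST(S)={a,b}  FIRST(A)={b}  FIRST(B)={a,b}  FIRST(C)={a}

FOLLOW sets:
seed FOLLOW(S) with $
[1]
  B→C b: FOLLOW(C) ⊇ FIRST(b) = {b}; new: +{b}
  S→B: FOLLOW(B) ⊇ FOLLOW(S) ⊇ {$}; new: +{$}
  S→C A: FOLLOW(A) ⊇ FOLLOW(S) ⊇ {$}; new: +{$}
  FOLLOW[S]={$}  FOLLOW[A]={$}  FOLLOW[B]={$}  FOLLOW[C]={b}
[2] done
  FOLLOW[S]={$}  FOLLOW[A]={$}  FOLLOW[B]={$}  FOLLOW[C]={b}

FOLLOW(C) = ["b"]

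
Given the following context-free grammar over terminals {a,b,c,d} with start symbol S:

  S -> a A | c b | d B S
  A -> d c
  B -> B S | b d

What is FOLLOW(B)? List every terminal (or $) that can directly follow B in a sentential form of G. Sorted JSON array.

Compute FIRST by fixpoint:
round 1:
  A via A→d c: +{d}
  B via B→b d: +{b}
  S via S→a A: +{a}
  S via S→c b: +{c}
  S via S→d B S: +{d}
  S: {a,c,d}  A: {d}  B: {b}
round 2: done
  S: {a,c,d}  A: {d}  B: {b}

FOLLOW sets:
initialize: $ ∈ FOLLOW(S)
[1]
  B→B S: FOLLOW(B) ⊇ FIRST(S) = {a,c,d}; new: +{a,c,d}
  B→B S: FOLLOW(S) ⊇ FOLLOW(B) ⊇ {a,c,d}; new: +{a,c,d}
  S→a A: FOLLOW(A) ⊇ FOLLOW(S) ⊇ {$,a,c,d}; new: +{$,a,c,d}
  FOLLOW[S]={$,a,c,d}  FOLLOW[A]={$,a,c,d}  FOLLOW[B]={a,c,d}
[2] (no change)
  FOLLOW[S]={$,a,c,d}  FOLLOW[A]={$,a,c,d}  FOLLOW[B]={a,c,d}

FOLLOW(B) = ["a", "c", "d"]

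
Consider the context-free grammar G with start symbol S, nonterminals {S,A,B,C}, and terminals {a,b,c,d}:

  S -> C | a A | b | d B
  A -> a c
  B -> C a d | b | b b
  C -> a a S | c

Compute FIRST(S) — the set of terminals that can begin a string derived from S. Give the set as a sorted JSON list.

Compute FIRST by fixpoint:
round 1:
  A via A→a c: +{a}
  B via B→b: +{b}
  C via C→a a S: +{a}
  C via C→c: +{c}
  S via S→C: +{a,c}
  S via S→b: +{b}
  S via S→d B: +{d}
  FIRST[S]={a,b,c,d}  FIRST[A]={a}  FIRST[B]={b}  FIRST[C]={a,c}
round 2:
  B via B→C a d: +{a,c}
  FIRST[S]={a,b,c,d}  FIRST[A]={a}  FIRST[B]={a,b,c}  FIRST[C]={a,c}
round 3: done
  FIRST[S]={a,b,c,d}  FIRST[A]={a}  FIRST[B]={a,b,c}  FIRST[C]={a,c}

FIRST(S) = ["a", "b", "c", "d"]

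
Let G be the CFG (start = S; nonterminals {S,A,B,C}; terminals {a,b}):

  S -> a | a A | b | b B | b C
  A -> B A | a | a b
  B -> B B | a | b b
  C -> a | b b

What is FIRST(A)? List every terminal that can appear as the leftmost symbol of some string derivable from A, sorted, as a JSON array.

FIRST sets, iterate to fixpoint:
[1]
  A via A→a: +{a}
  B via B→a: +{a}
  B via B→b b: +{b}
  C via C→a: +{a}
  C via C→b b: +{b}
  S via S→a: +{a}
  S via S→b: +{b}
  FIRST(S)={a,b}  FIRST(A)={a}  FIRST(B)={a,b}  FIRST(C)={a,b}
[2]
  A via A→B A: +{b}
  FIRST(S)={a,b}  FIRST(A)={a,b}  FIRST(B)={a,b}  FIRST(C)={a,b}
[3] — fixpoint
  FIRST(S)={a,b}  FIRST(A)={a,b}  FIRST(B)={a,b}  FIRST(C)={a,b}

FIRST(A) = ["a", "b"]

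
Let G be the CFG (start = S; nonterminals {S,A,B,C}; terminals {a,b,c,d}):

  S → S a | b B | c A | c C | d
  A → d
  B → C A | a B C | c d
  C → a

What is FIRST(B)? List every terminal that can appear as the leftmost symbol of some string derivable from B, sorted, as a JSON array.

Compute FIRST by fixpoint:
iter 1:
  A via A→d: +{d}
  B via B→a B C: +{a}
  B via B→c d: +{c}
  C via C→a: +{a}
  S via S→b B: +{b}
  S via S→c A: +{c}
  S via S→d: +{d}
  S: {b,c,d}  A: {d}  B: {a,c}  C: {a}
iter 2: done
  S: {b,c,d}  A: {d}  B: {a,c}  C: {a}

FIRST(B) = ["a", "c"]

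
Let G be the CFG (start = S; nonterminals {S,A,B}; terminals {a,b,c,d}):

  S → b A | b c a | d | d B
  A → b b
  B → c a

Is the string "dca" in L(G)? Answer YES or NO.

CNF form of G:
  S -> T0 A | T0 X4 | T3 B | d
  A -> T0 T0
  B -> T1 T2
  T0 -> b
  T1 -> c
  T2 -> a
  T3 -> d
  X4 -> T1 T2

CYK table (by increasing span):
  [0..0]={S,T3}  "d"  orig:{S}
  [1..1]={T1}  "c"  orig:{}
  [2..2]={T2}  "a"  orig:{}
  [0..1]=∅  "dc"
  [1..2]={B,X4}  "ca"  orig:{B}
  [0..2]={S}  "dca"

S ∈ T[0,2] ⇒ YES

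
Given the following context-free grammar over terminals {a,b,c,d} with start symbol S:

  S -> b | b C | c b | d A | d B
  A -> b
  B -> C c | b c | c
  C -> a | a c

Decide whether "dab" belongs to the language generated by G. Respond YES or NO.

CNF form of G:
  S -> T0 T1 | T1 C | T3 A | T3 B | b
  A -> b
  B -> C T0 | T1 T0 | c
  C -> T2 T0 | a
  T0 -> c
  T1 -> b
  T2 -> a
  T3 -> d

CYK table (by increasing span):
  [0..0]={T3}  "d"  orig:{}
  [1..1]={C,T2}  "a"  orig:{C}
  [2..2]={A,S,T1}  "b"  orig:{A,S}
  [0..1]=∅  "da"
  [1..2]=∅  "ab"
  [0..2]=∅  "dab"

S ∉ T[0,2] ⇒ NO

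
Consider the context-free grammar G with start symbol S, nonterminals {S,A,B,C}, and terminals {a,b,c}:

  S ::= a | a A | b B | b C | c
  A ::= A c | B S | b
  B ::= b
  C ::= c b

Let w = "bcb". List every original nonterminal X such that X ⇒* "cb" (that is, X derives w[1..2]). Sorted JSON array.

CNF form of G:
  S -> T1 B | T1 C | T2 A | a | c
  A -> A T0 | B S | b
  B -> b
  C -> T0 T1
  T0 -> c
  T1 -> b
  T2 -> a

Fill CYK table bottom-up (cells [i..j] with 1 ≤ i ≤ j ≤ 2 only):
  T[1,1] 'c' = {S,T0}  orig:{S}
  T[2,2] 'b' = {A,B,T1}  orig:{A,B}
  T[1,2] 'cb' = {C}

Original NTs in T[1,2] deriving "cb": ["C"]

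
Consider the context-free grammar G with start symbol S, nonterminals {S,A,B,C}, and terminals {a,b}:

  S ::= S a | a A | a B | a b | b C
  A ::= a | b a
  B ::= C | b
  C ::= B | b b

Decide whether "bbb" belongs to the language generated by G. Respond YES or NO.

Convert to CNF:
  S -> S T1 | T0 C | T1 A | T1 B | T1 T0
  A -> T0 T1 | a
  B -> T0 T0 | b
  C -> T0 T0 | b
  T0 -> b
  T1 -> a

CYK fill:
  [0..0]={B,C,T0}  "b"  orig:{B,C}
  [1..1]={B,C,T0}  "b"  orig:{B,C}
  [2..2]={B,C,T0}  "b"  orig:{B,C}
  [0..1]={B,C,S}  "bb"
  [1..2]={B,C,S}  "bb"
  [0..2]={S}  "bbb"

S ∈ T[0,2] ⇒ YES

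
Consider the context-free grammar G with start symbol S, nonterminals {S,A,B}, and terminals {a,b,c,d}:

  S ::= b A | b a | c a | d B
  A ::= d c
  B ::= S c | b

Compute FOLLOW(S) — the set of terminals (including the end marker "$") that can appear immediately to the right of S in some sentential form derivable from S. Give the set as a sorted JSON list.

FIRST sets, iterate to fixpoint:
round 1:
  A via A→d c: +{d}
  B via B→b: +{b}
  S via S→b A: +{b}
  S via S→c a: +{c}
  S via S→d B: +{d}
  S: {b,c,d}  A: {d}  B: {b}
round 2:
  B via B→S c: +{c,d}
  S: {b,c,d}  A: {d}  B: {b,c,d}
round 3: done
  S: {b,c,d}  A: {d}  B: {b,c,d}

FOLLOW sets:
FOLLOW(S) := {$}
pass 1:
  B→S c: FOLLOW(S) ⊇ FIRST(c) = {c}; new: +{c}
  S→b A: FOLLOW(A) ⊇ FOLLOW(S) ⊇ {$,c}; new: +{$,c}
  S→d B: FOLLOW(B) ⊇ FOLLOW(S) ⊇ {$,c}; new: +{$,c}
  FOLLOW(S)={$,c}  FOLLOW(A)={$,c}  FOLLOW(B)={$,c}
pass 2: (stable)
  FOLLOW(S)={$,c}  FOLLOW(A)={$,c}  FOLLOW(B)={$,c}

FOLLOW(S) = ["$", "c"]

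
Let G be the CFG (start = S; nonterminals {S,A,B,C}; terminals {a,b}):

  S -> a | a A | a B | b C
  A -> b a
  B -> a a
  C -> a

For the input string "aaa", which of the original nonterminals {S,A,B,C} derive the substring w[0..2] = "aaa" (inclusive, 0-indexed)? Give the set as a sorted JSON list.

CNF form of G:
  S -> T0 C | T1 A | T1 B | a
  A -> T0 T1
  B -> T1 T1
  C -> a
  T0 -> b
  T1 -> a

CYK fill — only the sub-triangle for w[0..2]:
  [0..0]={C,S,T1}  "a"  orig:{C,S}
  [1..1]={C,S,T1}  "a"  orig:{C,S}
  [2..2]={C,S,T1}  "a"  orig:{C,S}
  [0..1]={B}  "aa"
  [1..2]={B}  "aa"
  [0..2]={S}  "aaa"

Original NTs in T[0,2] deriving "aaa": ["S"]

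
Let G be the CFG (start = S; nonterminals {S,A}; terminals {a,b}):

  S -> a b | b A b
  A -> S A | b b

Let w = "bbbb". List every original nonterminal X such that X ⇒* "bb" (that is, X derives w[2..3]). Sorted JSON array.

CNF form of G:
  S -> T0 X2 | T1 T0
  A -> S A | T0 T0
  T0 -> b
  T1 -> a
  X2 -> A T0

CYK table (by increasing span) (cells [i..j] with 2 ≤ i ≤ j ≤ 3 only):
  cell(2,2) b: {T0}  orig:{}
  cell(3,3) b: {T0}  orig:{}
  cell(2,3) bb: {A}

Original NTs in T[2,3] deriving "bb": ["A"]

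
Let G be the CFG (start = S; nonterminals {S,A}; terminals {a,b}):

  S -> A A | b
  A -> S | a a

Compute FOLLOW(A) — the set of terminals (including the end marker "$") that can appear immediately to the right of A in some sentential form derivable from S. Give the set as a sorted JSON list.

Compute FIRST by fixpoint:
iter 1:
  A via A→a a: +{a}
  S via S→A A: +{a}
  S via S→b: +{b}
  S: {a,b}  A: {a}
iter 2:
  A via A→S: +{b}
  S: {a,b}  A: {a,b}
iter 3: (stable)
  S: {a,b}  A: {a,b}

Compute FOLLOW by fixpoint:
seed FOLLOW(S) with $
pass 1:
  S→A A: FOLLOW(A) ⊇ FIRST(A) = {a,b}; new: +{a,b}
  S→A A: FOLLOW(A) ⊇ FOLLOW(S) ⊇ {$}; new: +{$}
  FOLLOW[S]={$}  FOLLOW[A]={$,a,b}
pass 2:
  A→S: FOLLOW(S) ⊇ FOLLOW(A) ⊇ {$,a,b}; new: +{a,b}
  FOLLOW[S]={$,a,b}  FOLLOW[A]={$,a,b}
pass 3: — fixpoint
  FOLLOW[S]={$,a,b}  FOLLOW[A]={$,a,b}

FOLLOW(A) = ["$", "a", "b"]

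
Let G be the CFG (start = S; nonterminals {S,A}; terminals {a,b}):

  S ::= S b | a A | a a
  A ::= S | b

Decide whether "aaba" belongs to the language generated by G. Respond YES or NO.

CNF form of G:
  S -> S T0 | T1 A | T1 T1
  A -> S T0 | T1 A | T1 T1 | b
  T0 -> b
  T1 -> a

Fill CYK table bottom-up:
  [0..0]={T1}  "a"  orig:{}
  [1..1]={T1}  "a"  orig:{}
  [2..2]={A,T0}  "b"  orig:{A}
  [3..3]={T1}  "a"  orig:{}
  [0..1]={A,S}  "aa"
  [1..2]={A,S}  "ab"
  [2..3]=∅  "ba"
  [0..2]={A,S}  "aab"
  [1..3]=∅  "aba"
  [0..3]=∅  "aaba"

S ∉ T[0,3] ⇒ NO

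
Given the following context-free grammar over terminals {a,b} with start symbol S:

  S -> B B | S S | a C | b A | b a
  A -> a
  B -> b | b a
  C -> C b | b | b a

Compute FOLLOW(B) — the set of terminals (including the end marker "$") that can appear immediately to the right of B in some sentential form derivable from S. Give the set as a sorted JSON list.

FIRST sets, iterate to fixpoint:
round 1:
  A via A→a: +{a}
  B via B→b: +{b}
  C via C→b: +{b}
  S via S→B B: +{b}
  S via S→a C: +{a}
  FIRST[S]={a,b}  FIRST[A]={a}  FIRST[B]={b}  FIRST[C]={b}
round 2: — fixpoint
  FIRST[S]={a,b}  FIRST[A]={a}  FIRST[B]={b}  FIRST[C]={b}

Compute FOLLOW by fixpoint:
FOLLOW(S) := {$}
[1]
  C→C b: FOLLOW(C) ⊇ FIRST(b) = {b}; new: +{b}
  S→B B: FOLLOW(B) ⊇ FIRST(B) = {b}; new: +{b}
  S→B B: FOLLOW(B) ⊇ FOLLOW(S) ⊇ {$}; new: +{$}
  S→S S: FOLLOW(S) ⊇ FIRST(S) = {a,b}; new: +{a,b}
  S→a C: FOLLOW(C) ⊇ FOLLOW(S) ⊇ {$,a,b}; new: +{$,a}
  S→b A: FOLLOW(A) ⊇ FOLLOW(S) ⊇ {$,a,b}; new: +{$,a,b}
  S: {$,a,b}  A: {$,a,b}  B: {$,b}  C: {$,a,b}
[2]
  S→B B: FOLLOW(B) ⊇ FOLLOW(S) ⊇ {$,a,b}; new: +{a}
  S: {$,a,b}  A: {$,a,b}  B: {$,a,b}  C: {$,a,b}
[3] — fixpoint
  S: {$,a,b}  A: {$,a,b}  B: {$,a,b}  C: {$,a,b}

FOLLOW(B) = ["$", "a", "b"]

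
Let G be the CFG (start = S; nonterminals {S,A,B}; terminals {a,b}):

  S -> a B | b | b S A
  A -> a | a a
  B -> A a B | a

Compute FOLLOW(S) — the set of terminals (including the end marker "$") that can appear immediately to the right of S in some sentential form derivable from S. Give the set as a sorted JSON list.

FIRST sets, iterate to fixpoint:
[1]
  A via A→a: +{a}
  B via B→A a B: +{a}
  S via S→a B: +{a}
  S via S→b: +{b}
  S: {a,b}  A: {a}  B: {a}
[2] (stable)
  S: {a,b}  A: {a}  B: {a}

FOLLOW iteration:
FOLLOW(S) := {$}
round 1:
  B→A a B: FOLLOW(A) ⊇ FIRST(a) = {a}; new: +{a}
  S→a B: FOLLOW(B) ⊇ FOLLOW(S) ⊇ {$}; new: +{$}
  S→b S A: FOLLOW(S) ⊇ FIRST(A) = {a}; new: +{a}
  S→b S A: FOLLOW(A) ⊇ FOLLOW(S) ⊇ {$,a}; new: +{$}
  S: {$,a}  A: {$,a}  B: {$}
round 2:
  S→a B: FOLLOW(B) ⊇ FOLLOW(S) ⊇ {$,a}; new: +{a}
  S: {$,a}  A: {$,a}  B: {$,a}
round 3: (stable)
  S: {$,a}  A: {$,a}  B: {$,a}

FOLLOW(S) = ["$", "a"]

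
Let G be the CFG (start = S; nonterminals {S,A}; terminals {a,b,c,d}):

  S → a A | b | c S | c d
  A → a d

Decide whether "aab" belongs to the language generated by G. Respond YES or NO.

Convert to CNF:
  S -> T0 A | T2 S | T2 T1 | b
  A -> T0 T1
  T0 -> a
  T1 -> d
  T2 -> c

Fill CYK table bottom-up:
  cell(0,0) a: {T0}  orig:{}
  cell(1,1) a: {T0}  orig:{}
  cell(2,2) b: {S}
  cell(0,1) aa: ∅
  cell(1,2) ab: ∅
  cell(0,2) aab: ∅

S ∉ T[0,2] ⇒ NO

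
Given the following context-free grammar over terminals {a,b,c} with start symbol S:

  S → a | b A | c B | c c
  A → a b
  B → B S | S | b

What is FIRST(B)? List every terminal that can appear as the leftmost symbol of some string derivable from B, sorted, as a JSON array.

Compute FIRST by fixpoint:
round 1:
  A via A→a b: +{a}
  B via B→b: +{b}
  S via S→a: +{a}
  S via S→b A: +{b}
  S via S→c B: +{c}
  FIRST[S]={a,b,c}  FIRST[A]={a}  FIRST[B]={b}
round 2:
  B via B→S: +{a,c}
  FIRST[S]={a,b,c}  FIRST[A]={a}  FIRST[B]={a,b,c}
round 3: (stable)
  FIRST[S]={a,b,c}  FIRST[A]={a}  FIRST[B]={a,b,c}

FIRST(B) = ["a", "b", "c"]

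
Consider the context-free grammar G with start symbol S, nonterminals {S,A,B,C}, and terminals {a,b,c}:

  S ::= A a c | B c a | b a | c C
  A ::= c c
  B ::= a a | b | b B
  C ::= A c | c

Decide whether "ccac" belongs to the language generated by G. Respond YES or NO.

Convert to CNF:
  S -> A X3 | B X4 | T0 C | T2 T1
  A -> T0 T0
  B -> T1 T1 | T2 B | b
  C -> A T0 | c
  T0 -> c
  T1 -> a
  T2 -> b
  X3 -> T1 T0
  X4 -> T0 T1

Fill CYK table bottom-up:
  cell(0,0) c: {C,T0}  orig:{C}
  cell(1,1) c: {C,T0}  orig:{C}
  cell(2,2) a: {T1}  orig:{}
  cell(3,3) c: {C,T0}  orig:{C}
  cell(0,1) cc: {A,S}
  cell(1,2) ca: {X4}  orig:{}
  cell(2,3) ac: {X3}  orig:{}
  cell(0,2) cca: ∅
  cell(1,3) cac: ∅
  cell(0,3) ccac: {S}

S ∈ T[0,3] ⇒ YES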